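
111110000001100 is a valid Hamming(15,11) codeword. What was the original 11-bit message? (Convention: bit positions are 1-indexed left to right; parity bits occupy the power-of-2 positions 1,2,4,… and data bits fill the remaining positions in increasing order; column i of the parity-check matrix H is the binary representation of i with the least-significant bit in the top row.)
Parity bits occupy power-of-2 positions; data bits are at positions {3,5,6,7,9,10,11,12,13,14,15} (1-indexed).
Extract: c[3]=1 c[5]=1 c[6]=0 c[7]=0 c[9]=0 c[10]=0 c[11]=0 c[12]=1 c[13]=1 c[14]=0 c[15]=0
Data = 11000001100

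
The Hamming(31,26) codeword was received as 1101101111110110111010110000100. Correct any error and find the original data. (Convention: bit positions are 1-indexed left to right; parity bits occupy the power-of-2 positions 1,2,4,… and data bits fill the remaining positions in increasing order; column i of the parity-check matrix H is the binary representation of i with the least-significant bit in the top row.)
Syndrome s = H · r^T (mod 2), r = 1101101111110110111010110000100:
  s[0] = (1010101010101010101010101010101)·(1101101111110110111010110000100) mod 2 = 1+0+0+0+1+0+1+0+1+0+1+0+0+0+1+0+1+0+1+0+1+0+1+0+0+0+0+0+1+0+0 mod 2 = 1
  s[1] = (0110011001100110011001100110011)·(1101101111110110111010110000100) mod 2 = 0+1+0+0+0+0+1+0+0+1+1+0+0+1+1+0+0+1+1+0+0+0+1+0+0+0+0+0+0+0+0 mod 2 = 1
  s[2] = (0001111000011110000111100001111)·(1101101111110110111010110000100) mod 2 = 0+0+0+1+1+0+1+0+0+0+0+1+0+1+1+0+0+0+0+0+1+0+1+0+0+0+0+0+1+0+0 mod 2 = 1
  s[3] = (0000000111111110000000011111111)·(1101101111110110111010110000100) mod 2 = 0+0+0+0+0+0+0+1+1+1+1+1+0+1+1+0+0+0+0+0+0+0+0+1+0+0+0+0+1+0+0 mod 2 = 1
  s[4] = (0000000000000001111111111111111)·(1101101111110110111010110000100) mod 2 = 0+0+0+0+0+0+0+0+0+0+0+0+0+0+0+0+1+1+1+0+1+0+1+1+0+0+0+0+1+0+0 mod 2 = 1
Syndrome = 11111
Column 31 of H equals this syndrome → error at bit 31 (1-indexed).
Flip bit 31: 1101101111110110111010110000100 → 1101101111110110111010110000101
Extract data bits at positions {3,5,6,7,9,10,11,12,13,14,15,17,18,19,20,21,22,23,24,25,26,27,28,29,30,31}: 01011111011111010110000101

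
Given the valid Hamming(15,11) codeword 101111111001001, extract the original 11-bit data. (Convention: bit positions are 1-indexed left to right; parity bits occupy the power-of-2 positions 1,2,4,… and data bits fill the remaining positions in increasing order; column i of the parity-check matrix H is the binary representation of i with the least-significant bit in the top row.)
Parity bits occupy power-of-2 positions; data bits are at positions {3,5,6,7,9,10,11,12,13,14,15} (1-indexed).
Extract: c[3]=1 c[5]=1 c[6]=1 c[7]=1 c[9]=1 c[10]=0 c[11]=0 c[12]=1 c[13]=0 c[14]=0 c[15]=1
Data = 11111001001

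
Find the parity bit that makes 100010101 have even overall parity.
Sum of data bits: 1+0+0+0+1+0+1+0+1 = 4.
4 mod 2 = 0, so parity bit = 0.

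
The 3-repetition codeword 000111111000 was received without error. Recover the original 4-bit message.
Split into 3-bit blocks: 000 111 111 000
Data = 0110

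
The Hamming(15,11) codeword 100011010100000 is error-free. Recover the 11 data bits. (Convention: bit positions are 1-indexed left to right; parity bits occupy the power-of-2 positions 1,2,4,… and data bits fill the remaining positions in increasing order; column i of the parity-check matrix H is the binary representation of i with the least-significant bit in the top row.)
Parity bits occupy power-of-2 positions; data bits are at positions {3,5,6,7,9,10,11,12,13,14,15} (1-indexed).
Extract: c[3]=0 c[5]=1 c[6]=1 c[7]=0 c[9]=0 c[10]=1 c[11]=0 c[12]=0 c[13]=0 c[14]=0 c[15]=0
Data = 01100100000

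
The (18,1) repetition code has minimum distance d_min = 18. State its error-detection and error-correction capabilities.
Detection only: up to d_min − 1 = 17 errors.
Correction: up to ⌊(d_min − 1)/2⌋ = ⌊17/2⌋ = 8 errors.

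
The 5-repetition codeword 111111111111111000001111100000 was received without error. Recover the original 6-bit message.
Split into 5-bit blocks: 11111 11111 11111 00000 11111 00000
Data = 111010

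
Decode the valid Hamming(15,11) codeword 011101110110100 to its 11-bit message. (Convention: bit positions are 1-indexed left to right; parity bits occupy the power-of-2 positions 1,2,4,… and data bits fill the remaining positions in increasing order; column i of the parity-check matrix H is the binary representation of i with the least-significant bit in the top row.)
Parity bits occupy power-of-2 positions; data bits are at positions {3,5,6,7,9,10,11,12,13,14,15} (1-indexed).
Extract: c[3]=1 c[5]=0 c[6]=1 c[7]=1 c[9]=0 c[10]=1 c[11]=1 c[12]=0 c[13]=1 c[14]=0 c[15]=0
Data = 10110110100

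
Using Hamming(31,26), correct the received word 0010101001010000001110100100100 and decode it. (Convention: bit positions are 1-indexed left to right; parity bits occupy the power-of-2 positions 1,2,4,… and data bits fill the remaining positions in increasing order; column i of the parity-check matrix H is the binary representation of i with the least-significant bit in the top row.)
Syndrome s = H · r^T (mod 2), r = 0010101001010000001110100100100:
  s[0] = (1010101010101010101010101010101)·(0010101001010000001110100100100) mod 2 = 0+0+1+0+1+0+1+0+0+0+0+0+0+0+0+0+0+0+1+0+1+0+1+0+0+0+0+0+1+0+0 mod 2 = 1
  s[1] = (0110011001100110011001100110011)·(0010101001010000001110100100100) mod 2 = 0+0+1+0+0+0+1+0+0+1+0+0+0+0+0+0+0+0+1+0+0+0+1+0+0+1+0+0+0+0+0 mod 2 = 0
  s[2] = (0001111000011110000111100001111)·(0010101001010000001110100100100) mod 2 = 0+0+0+0+1+0+1+0+0+0+0+1+0+0+0+0+0+0+0+1+1+0+1+0+0+0+0+0+1+0+0 mod 2 = 1
  s[3] = (0000000111111110000000011111111)·(0010101001010000001110100100100) mod 2 = 0+0+0+0+0+0+0+0+0+1+0+1+0+0+0+0+0+0+0+0+0+0+0+0+0+1+0+0+1+0+0 mod 2 = 0
  s[4] = (0000000000000001111111111111111)·(0010101001010000001110100100100) mod 2 = 0+0+0+0+0+0+0+0+0+0+0+0+0+0+0+0+0+0+1+1+1+0+1+0+0+1+0+0+1+0+0 mod 2 = 0
Syndrome = 10100
Column 5 of H equals this syndrome → error at bit 5 (1-indexed).
Flip bit 5: 0010101001010000001110100100100 → 0010001001010000001110100100100
Extract data bits at positions {3,5,6,7,9,10,11,12,13,14,15,17,18,19,20,21,22,23,24,25,26,27,28,29,30,31}: 10010101000001110100100100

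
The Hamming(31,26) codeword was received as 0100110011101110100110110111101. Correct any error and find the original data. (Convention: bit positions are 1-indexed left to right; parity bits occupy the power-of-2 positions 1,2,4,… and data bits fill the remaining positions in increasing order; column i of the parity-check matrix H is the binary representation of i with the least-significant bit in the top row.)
Syndrome s = H · r^T (mod 2), r = 0100110011101110100110110111101:
  s[0] = (1010101010101010101010101010101)·(0100110011101110100110110111101) mod 2 = 0+0+0+0+1+0+0+0+1+0+1+0+1+0+1+0+1+0+0+0+1+0+1+0+0+0+1+0+1+0+1 mod 2 = 1
  s[1] = (0110011001100110011001100110011)·(0100110011101110100110110111101) mod 2 = 0+1+0+0+0+1+0+0+0+1+1+0+0+1+1+0+0+0+0+0+0+0+1+0+0+1+1+0+0+0+1 mod 2 = 0
  s[2] = (0001111000011110000111100001111)·(0100110011101110100110110111101) mod 2 = 0+0+0+0+1+1+0+0+0+0+0+0+1+1+1+0+0+0+0+1+1+0+1+0+0+0+0+1+1+0+1 mod 2 = 1
  s[3] = (0000000111111110000000011111111)·(0100110011101110100110110111101) mod 2 = 0+0+0+0+0+0+0+0+1+1+1+0+1+1+1+0+0+0+0+0+0+0+0+1+0+1+1+1+1+0+1 mod 2 = 0
  s[4] = (0000000000000001111111111111111)·(0100110011101110100110110111101) mod 2 = 0+0+0+0+0+0+0+0+0+0+0+0+0+0+0+0+1+0+0+1+1+0+1+1+0+1+1+1+1+0+1 mod 2 = 0
Syndrome = 10100
Column 5 of H equals this syndrome → error at bit 5 (1-indexed).
Flip bit 5: 0100110011101110100110110111101 → 0100010011101110100110110111101
Extract data bits at positions {3,5,6,7,9,10,11,12,13,14,15,17,18,19,20,21,22,23,24,25,26,27,28,29,30,31}: 00101110111100110110111101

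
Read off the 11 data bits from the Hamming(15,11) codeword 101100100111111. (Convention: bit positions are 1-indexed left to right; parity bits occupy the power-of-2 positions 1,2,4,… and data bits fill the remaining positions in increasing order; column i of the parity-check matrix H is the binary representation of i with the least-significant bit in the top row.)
Parity bits occupy power-of-2 positions; data bits are at positions {3,5,6,7,9,10,11,12,13,14,15} (1-indexed).
Extract: c[3]=1 c[5]=0 c[6]=0 c[7]=1 c[9]=0 c[10]=1 c[11]=1 c[12]=1 c[13]=1 c[14]=1 c[15]=1
Data = 10010111111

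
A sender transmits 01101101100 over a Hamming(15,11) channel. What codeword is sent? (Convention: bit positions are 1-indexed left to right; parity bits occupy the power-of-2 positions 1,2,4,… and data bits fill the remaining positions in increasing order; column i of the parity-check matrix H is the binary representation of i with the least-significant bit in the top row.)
Codeword c = d · G (mod 2), d = 01101101100:
  c[0] = d·G[:,0] = (01101101100)·(11011010101) mod 2 = 0+1+0+0+1+0+0+0+1+0+0 mod 2 = 1
  c[1] = d·G[:,1] = (01101101100)·(10110110011) mod 2 = 0+0+1+0+0+1+0+0+0+0+0 mod 2 = 0
  c[2] = d·G[:,2] = (01101101100)·(10000000000) mod 2 = 0+0+0+0+0+0+0+0+0+0+0 mod 2 = 0
  c[3] = d·G[:,3] = (01101101100)·(01110001111) mod 2 = 0+1+1+0+0+0+0+1+1+0+0 mod 2 = 0
  c[4] = d·G[:,4] = (01101101100)·(01000000000) mod 2 = 0+1+0+0+0+0+0+0+0+0+0 mod 2 = 1
  c[5] = d·G[:,5] = (01101101100)·(00100000000) mod 2 = 0+0+1+0+0+0+0+0+0+0+0 mod 2 = 1
  c[6] = d·G[:,6] = (01101101100)·(00010000000) mod 2 = 0+0+0+0+0+0+0+0+0+0+0 mod 2 = 0
  c[7] = d·G[:,7] = (01101101100)·(00001111111) mod 2 = 0+0+0+0+1+1+0+1+1+0+0 mod 2 = 0
  c[8] = d·G[:,8] = (01101101100)·(00001000000) mod 2 = 0+0+0+0+1+0+0+0+0+0+0 mod 2 = 1
  c[9] = d·G[:,9] = (01101101100)·(00000100000) mod 2 = 0+0+0+0+0+1+0+0+0+0+0 mod 2 = 1
  c[10] = d·G[:,10] = (01101101100)·(00000010000) mod 2 = 0+0+0+0+0+0+0+0+0+0+0 mod 2 = 0
  c[11] = d·G[:,11] = (01101101100)·(00000001000) mod 2 = 0+0+0+0+0+0+0+1+0+0+0 mod 2 = 1
  c[12] = d·G[:,12] = (01101101100)·(00000000100) mod 2 = 0+0+0+0+0+0+0+0+1+0+0 mod 2 = 1
  c[13] = d·G[:,13] = (01101101100)·(00000000010) mod 2 = 0+0+0+0+0+0+0+0+0+0+0 mod 2 = 0
  c[14] = d·G[:,14] = (01101101100)·(00000000001) mod 2 = 0+0+0+0+0+0+0+0+0+0+0 mod 2 = 0
Codeword = 100011001101100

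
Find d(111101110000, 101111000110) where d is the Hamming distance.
XOR = 010010110110, count of 1s = 6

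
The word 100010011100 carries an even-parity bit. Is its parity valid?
Sum of all bits: 1+0+0+0+1+0+0+1+1+1+0+0 = 5; 5 mod 2 = 1. Result is 1 → parity error detected.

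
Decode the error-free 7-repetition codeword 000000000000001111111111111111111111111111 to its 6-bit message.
Split into 7-bit blocks: 0000000 0000000 1111111 1111111 1111111 1111111
Data = 001111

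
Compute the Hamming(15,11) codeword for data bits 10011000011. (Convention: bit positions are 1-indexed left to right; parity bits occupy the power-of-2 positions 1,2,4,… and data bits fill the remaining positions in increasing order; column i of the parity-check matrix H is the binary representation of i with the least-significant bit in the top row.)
Codeword c = d · G (mod 2), d = 10011000011:
  c[0] = d·G[:,0] = (10011000011)·(11011010101) mod 2 = 1+0+0+1+1+0+0+0+0+0+1 mod 2 = 0
  c[1] = d·G[:,1] = (10011000011)·(10110110011) mod 2 = 1+0+0+1+0+0+0+0+0+1+1 mod 2 = 0
  c[2] = d·G[:,2] = (10011000011)·(10000000000) mod 2 = 1+0+0+0+0+0+0+0+0+0+0 mod 2 = 1
  c[3] = d·G[:,3] = (10011000011)·(01110001111) mod 2 = 0+0+0+1+0+0+0+0+0+1+1 mod 2 = 1
  c[4] = d·G[:,4] = (10011000011)·(01000000000) mod 2 = 0+0+0+0+0+0+0+0+0+0+0 mod 2 = 0
  c[5] = d·G[:,5] = (10011000011)·(00100000000) mod 2 = 0+0+0+0+0+0+0+0+0+0+0 mod 2 = 0
  c[6] = d·G[:,6] = (10011000011)·(00010000000) mod 2 = 0+0+0+1+0+0+0+0+0+0+0 mod 2 = 1
  c[7] = d·G[:,7] = (10011000011)·(00001111111) mod 2 = 0+0+0+0+1+0+0+0+0+1+1 mod 2 = 1
  c[8] = d·G[:,8] = (10011000011)·(00001000000) mod 2 = 0+0+0+0+1+0+0+0+0+0+0 mod 2 = 1
  c[9] = d·G[:,9] = (10011000011)·(00000100000) mod 2 = 0+0+0+0+0+0+0+0+0+0+0 mod 2 = 0
  c[10] = d·G[:,10] = (10011000011)·(00000010000) mod 2 = 0+0+0+0+0+0+0+0+0+0+0 mod 2 = 0
  c[11] = d·G[:,11] = (10011000011)·(00000001000) mod 2 = 0+0+0+0+0+0+0+0+0+0+0 mod 2 = 0
  c[12] = d·G[:,12] = (10011000011)·(00000000100) mod 2 = 0+0+0+0+0+0+0+0+0+0+0 mod 2 = 0
  c[13] = d·G[:,13] = (10011000011)·(00000000010) mod 2 = 0+0+0+0+0+0+0+0+0+1+0 mod 2 = 1
  c[14] = d·G[:,14] = (10011000011)·(00000000001) mod 2 = 0+0+0+0+0+0+0+0+0+0+1 mod 2 = 1
Codeword = 001100111000011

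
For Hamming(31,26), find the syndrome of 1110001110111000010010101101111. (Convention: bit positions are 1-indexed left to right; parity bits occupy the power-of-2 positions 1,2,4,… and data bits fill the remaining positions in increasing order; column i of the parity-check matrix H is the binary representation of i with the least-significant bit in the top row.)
Syndrome s = H · r^T (mod 2), r = 1110001110111000010010101101111:
  s[0] = (1010101010101010101010101010101)·(1110001110111000010010101101111) mod 2 = 1+0+1+0+0+0+1+0+1+0+1+0+1+0+0+0+0+0+0+0+1+0+1+0+1+0+0+0+1+0+1 mod 2 = 1
  s[1] = (0110011001100110011001100110011)·(1110001110111000010010101101111) mod 2 = 0+1+1+0+0+0+1+0+0+0+1+0+0+0+0+0+0+1+0+0+0+0+1+0+0+1+0+0+0+1+1 mod 2 = 1
  s[2] = (0001111000011110000111100001111)·(1110001110111000010010101101111) mod 2 = 0+0+0+0+0+0+1+0+0+0+0+1+1+0+0+0+0+0+0+0+1+0+1+0+0+0+0+1+1+1+1 mod 2 = 1
  s[3] = (0000000111111110000000011111111)·(1110001110111000010010101101111) mod 2 = 0+0+0+0+0+0+0+1+1+0+1+1+1+0+0+0+0+0+0+0+0+0+0+0+1+1+0+1+1+1+1 mod 2 = 1
  s[4] = (0000000000000001111111111111111)·(1110001110111000010010101101111) mod 2 = 0+0+0+0+0+0+0+0+0+0+0+0+0+0+0+0+0+1+0+0+1+0+1+0+1+1+0+1+1+1+1 mod 2 = 1
Syndrome = 11111
Non-zero syndrome: error at position 31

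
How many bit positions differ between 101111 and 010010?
XOR = 111101, count of 1s = 5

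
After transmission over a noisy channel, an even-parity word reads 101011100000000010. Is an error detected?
Sum of received bits: 1+0+1+0+1+1+1+0+0+0+0+0+0+0+0+0+1+0 = 6; 6 mod 2 = 0. Result is 0 → no error detected.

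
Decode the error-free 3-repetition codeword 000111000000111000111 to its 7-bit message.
Split into 3-bit blocks: 000 111 000 000 111 000 111
Data = 0100101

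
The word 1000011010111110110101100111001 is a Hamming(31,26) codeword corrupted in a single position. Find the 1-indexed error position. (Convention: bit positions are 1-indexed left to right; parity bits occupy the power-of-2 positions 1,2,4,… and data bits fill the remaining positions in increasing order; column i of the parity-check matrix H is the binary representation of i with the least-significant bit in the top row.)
Syndrome s = H · r^T (mod 2), r = 1000011010111110110101100111001:
  s[0] = (1010101010101010101010101010101)·(1000011010111110110101100111001) mod 2 = 1+0+0+0+0+0+1+0+1+0+1+0+1+0+1+0+1+0+0+0+0+0+1+0+0+0+1+0+0+0+1 mod 2 = 0
  s[1] = (0110011001100110011001100110011)·(1000011010111110110101100111001) mod 2 = 0+0+0+0+0+1+1+0+0+0+1+0+0+1+1+0+0+1+0+0+0+1+1+0+0+1+1+0+0+0+1 mod 2 = 1
  s[2] = (0001111000011110000111100001111)·(1000011010111110110101100111001) mod 2 = 0+0+0+0+0+1+1+0+0+0+0+1+1+1+1+0+0+0+0+1+0+1+1+0+0+0+0+1+0+0+1 mod 2 = 1
  s[3] = (0000000111111110000000011111111)·(1000011010111110110101100111001) mod 2 = 0+0+0+0+0+0+0+0+1+0+1+1+1+1+1+0+0+0+0+0+0+0+0+0+0+1+1+1+0+0+1 mod 2 = 0
  s[4] = (0000000000000001111111111111111)·(1000011010111110110101100111001) mod 2 = 0+0+0+0+0+0+0+0+0+0+0+0+0+0+0+0+1+1+0+1+0+1+1+0+0+1+1+1+0+0+1 mod 2 = 1
Syndrome = 01101
Column i of H is the binary representation of i, so the syndrome is the binary index of the flipped bit.
Read s = 01101 with s[0] as LSB: 0·2^0 + 1·2^1 + 1·2^2 + 0·2^3 + 1·2^4 = 22.
Error is at bit position 22.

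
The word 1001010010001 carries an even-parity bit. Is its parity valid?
Sum of all bits: 1+0+0+1+0+1+0+0+1+0+0+0+1 = 5; 5 mod 2 = 1. Result is 1 → parity error detected.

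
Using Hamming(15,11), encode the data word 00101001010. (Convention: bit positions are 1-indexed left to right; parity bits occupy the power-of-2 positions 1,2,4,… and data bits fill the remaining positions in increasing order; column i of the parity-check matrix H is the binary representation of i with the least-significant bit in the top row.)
Codeword c = d · G (mod 2), d = 00101001010:
  c[0] = d·G[:,0] = (00101001010)·(11011010101) mod 2 = 0+0+0+0+1+0+0+0+0+0+0 mod 2 = 1
  c[1] = d·G[:,1] = (00101001010)·(10110110011) mod 2 = 0+0+1+0+0+0+0+0+0+1+0 mod 2 = 0
  c[2] = d·G[:,2] = (00101001010)·(10000000000) mod 2 = 0+0+0+0+0+0+0+0+0+0+0 mod 2 = 0
  c[3] = d·G[:,3] = (00101001010)·(01110001111) mod 2 = 0+0+1+0+0+0+0+1+0+1+0 mod 2 = 1
  c[4] = d·G[:,4] = (00101001010)·(01000000000) mod 2 = 0+0+0+0+0+0+0+0+0+0+0 mod 2 = 0
  c[5] = d·G[:,5] = (00101001010)·(00100000000) mod 2 = 0+0+1+0+0+0+0+0+0+0+0 mod 2 = 1
  c[6] = d·G[:,6] = (00101001010)·(00010000000) mod 2 = 0+0+0+0+0+0+0+0+0+0+0 mod 2 = 0
  c[7] = d·G[:,7] = (00101001010)·(00001111111) mod 2 = 0+0+0+0+1+0+0+1+0+1+0 mod 2 = 1
  c[8] = d·G[:,8] = (00101001010)·(00001000000) mod 2 = 0+0+0+0+1+0+0+0+0+0+0 mod 2 = 1
  c[9] = d·G[:,9] = (00101001010)·(00000100000) mod 2 = 0+0+0+0+0+0+0+0+0+0+0 mod 2 = 0
  c[10] = d·G[:,10] = (00101001010)·(00000010000) mod 2 = 0+0+0+0+0+0+0+0+0+0+0 mod 2 = 0
  c[11] = d·G[:,11] = (00101001010)·(00000001000) mod 2 = 0+0+0+0+0+0+0+1+0+0+0 mod 2 = 1
  c[12] = d·G[:,12] = (00101001010)·(00000000100) mod 2 = 0+0+0+0+0+0+0+0+0+0+0 mod 2 = 0
  c[13] = d·G[:,13] = (00101001010)·(00000000010) mod 2 = 0+0+0+0+0+0+0+0+0+1+0 mod 2 = 1
  c[14] = d·G[:,14] = (00101001010)·(00000000001) mod 2 = 0+0+0+0+0+0+0+0+0+0+0 mod 2 = 0
Codeword = 100101011001010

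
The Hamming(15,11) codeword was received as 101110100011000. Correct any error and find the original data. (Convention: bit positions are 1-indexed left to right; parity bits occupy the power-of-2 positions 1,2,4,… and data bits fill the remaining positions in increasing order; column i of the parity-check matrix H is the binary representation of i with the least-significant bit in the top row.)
Syndrome s = H · r^T (mod 2), r = 101110100011000:
  s[0] = (101010101010101)·(101110100011000) mod 2 = 1+0+1+0+1+0+1+0+0+0+1+0+0+0+0 mod 2 = 1
  s[1] = (011001100110011)·(101110100011000) mod 2 = 0+0+1+0+0+0+1+0+0+0+1+0+0+0+0 mod 2 = 1
  s[2] = (000111100001111)·(101110100011000) mod 2 = 0+0+0+1+1+0+1+0+0+0+0+1+0+0+0 mod 2 = 0
  s[3] = (000000011111111)·(101110100011000) mod 2 = 0+0+0+0+0+0+0+0+0+0+1+1+0+0+0 mod 2 = 0
Syndrome = 1100
Column 3 of H equals this syndrome → error at bit 3 (1-indexed).
Flip bit 3: 101110100011000 → 100110100011000
Extract data bits at positions {3,5,6,7,9,10,11,12,13,14,15}: 01010011000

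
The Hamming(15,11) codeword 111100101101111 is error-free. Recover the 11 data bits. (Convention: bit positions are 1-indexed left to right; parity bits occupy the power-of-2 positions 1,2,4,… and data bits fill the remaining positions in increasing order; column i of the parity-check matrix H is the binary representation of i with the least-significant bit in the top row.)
Parity bits occupy power-of-2 positions; data bits are at positions {3,5,6,7,9,10,11,12,13,14,15} (1-indexed).
Extract: c[3]=1 c[5]=0 c[6]=0 c[7]=1 c[9]=1 c[10]=1 c[11]=0 c[12]=1 c[13]=1 c[14]=1 c[15]=1
Data = 10011101111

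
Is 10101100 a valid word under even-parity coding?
Sum of all bits: 1+0+1+0+1+1+0+0 = 4; 4 mod 2 = 0. Result is 0 → valid parity.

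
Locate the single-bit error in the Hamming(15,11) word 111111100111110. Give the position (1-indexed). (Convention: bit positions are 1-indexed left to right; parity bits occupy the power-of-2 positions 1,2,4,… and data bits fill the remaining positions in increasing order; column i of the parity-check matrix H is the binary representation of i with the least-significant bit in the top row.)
Syndrome s = H · r^T (mod 2), r = 111111100111110:
  s[0] = (101010101010101)·(111111100111110) mod 2 = 1+0+1+0+1+0+1+0+0+0+1+0+1+0+0 mod 2 = 0
  s[1] = (011001100110011)·(111111100111110) mod 2 = 0+1+1+0+0+1+1+0+0+1+1+0+0+1+0 mod 2 = 1
  s[2] = (000111100001111)·(111111100111110) mod 2 = 0+0+0+1+1+1+1+0+0+0+0+1+1+1+0 mod 2 = 1
  s[3] = (000000011111111)·(111111100111110) mod 2 = 0+0+0+0+0+0+0+0+0+1+1+1+1+1+0 mod 2 = 1
Syndrome = 0111
Column i of H is the binary representation of i, so the syndrome is the binary index of the flipped bit.
Read s = 0111 with s[0] as LSB: 0·2^0 + 1·2^1 + 1·2^2 + 1·2^3 = 14.
Error is at bit position 14.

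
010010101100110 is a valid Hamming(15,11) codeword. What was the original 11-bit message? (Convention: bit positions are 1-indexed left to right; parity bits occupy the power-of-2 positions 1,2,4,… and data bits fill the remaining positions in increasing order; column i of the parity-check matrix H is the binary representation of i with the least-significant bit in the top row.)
Parity bits occupy power-of-2 positions; data bits are at positions {3,5,6,7,9,10,11,12,13,14,15} (1-indexed).
Extract: c[3]=0 c[5]=1 c[6]=0 c[7]=1 c[9]=1 c[10]=1 c[11]=0 c[12]=0 c[13]=1 c[14]=1 c[15]=0
Data = 01011100110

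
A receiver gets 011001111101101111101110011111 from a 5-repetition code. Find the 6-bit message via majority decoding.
Split into 5-bit blocks and majority-vote each:
  block 1 = 01100: 2 ones, 3 zeros → 0
  block 2 = 11111: 5 ones, 0 zeros → 1
  block 3 = 01101: 3 ones, 2 zeros → 1
  block 4 = 11110: 4 ones, 1 zeros → 1
  block 5 = 11100: 3 ones, 2 zeros → 1
  block 6 = 11111: 5 ones, 0 zeros → 1
Decoded = 011111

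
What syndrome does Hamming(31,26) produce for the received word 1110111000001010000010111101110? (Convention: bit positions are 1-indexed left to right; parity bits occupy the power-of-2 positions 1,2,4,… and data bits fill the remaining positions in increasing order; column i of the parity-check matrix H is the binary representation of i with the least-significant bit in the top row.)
Syndrome s = H · r^T (mod 2), r = 1110111000001010000010111101110:
  s[0] = (1010101010101010101010101010101)·(1110111000001010000010111101110) mod 2 = 1+0+1+0+1+0+1+0+0+0+0+0+1+0+1+0+0+0+0+0+1+0+1+0+1+0+0+0+1+0+0 mod 2 = 0
  s[1] = (0110011001100110011001100110011)·(1110111000001010000010111101110) mod 2 = 0+1+1+0+0+1+1+0+0+0+0+0+0+0+1+0+0+0+0+0+0+0+1+0+0+1+0+0+0+1+0 mod 2 = 0
  s[2] = (0001111000011110000111100001111)·(1110111000001010000010111101110) mod 2 = 0+0+0+0+1+1+1+0+0+0+0+0+1+0+1+0+0+0+0+0+1+0+1+0+0+0+0+1+1+1+0 mod 2 = 0
  s[3] = (0000000111111110000000011111111)·(1110111000001010000010111101110) mod 2 = 0+0+0+0+0+0+0+0+0+0+0+0+1+0+1+0+0+0+0+0+0+0+0+1+1+1+0+1+1+1+0 mod 2 = 0
  s[4] = (0000000000000001111111111111111)·(1110111000001010000010111101110) mod 2 = 0+0+0+0+0+0+0+0+0+0+0+0+0+0+0+0+0+0+0+0+1+0+1+1+1+1+0+1+1+1+0 mod 2 = 0
Syndrome = 00000
s = 0: no error detected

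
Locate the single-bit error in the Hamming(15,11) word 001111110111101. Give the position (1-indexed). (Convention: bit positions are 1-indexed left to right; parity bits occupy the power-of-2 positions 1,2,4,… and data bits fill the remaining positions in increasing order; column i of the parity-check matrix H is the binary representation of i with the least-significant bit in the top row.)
Syndrome s = H · r^T (mod 2), r = 001111110111101:
  s[0] = (101010101010101)·(001111110111101) mod 2 = 0+0+1+0+1+0+1+0+0+0+1+0+1+0+1 mod 2 = 0
  s[1] = (011001100110011)·(001111110111101) mod 2 = 0+0+1+0+0+1+1+0+0+1+1+0+0+0+1 mod 2 = 0
  s[2] = (000111100001111)·(001111110111101) mod 2 = 0+0+0+1+1+1+1+0+0+0+0+1+1+0+1 mod 2 = 1
  s[3] = (000000011111111)·(001111110111101) mod 2 = 0+0+0+0+0+0+0+1+0+1+1+1+1+0+1 mod 2 = 0
Syndrome = 0010
Column i of H is the binary representation of i, so the syndrome is the binary index of the flipped bit.
Read s = 0010 with s[0] as LSB: 0·2^0 + 0·2^1 + 1·2^2 + 0·2^3 = 4.
Error is at bit position 4.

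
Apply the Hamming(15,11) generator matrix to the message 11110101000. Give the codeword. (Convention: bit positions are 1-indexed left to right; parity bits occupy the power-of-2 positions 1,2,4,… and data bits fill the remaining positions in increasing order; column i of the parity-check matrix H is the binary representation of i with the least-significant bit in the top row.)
Codeword c = d · G (mod 2), d = 11110101000:
  c[0] = d·G[:,0] = (11110101000)·(11011010101) mod 2 = 1+1+0+1+0+0+0+0+0+0+0 mod 2 = 1
  c[1] = d·G[:,1] = (11110101000)·(10110110011) mod 2 = 1+0+1+1+0+1+0+0+0+0+0 mod 2 = 0
  c[2] = d·G[:,2] = (11110101000)·(10000000000) mod 2 = 1+0+0+0+0+0+0+0+0+0+0 mod 2 = 1
  c[3] = d·G[:,3] = (11110101000)·(01110001111) mod 2 = 0+1+1+1+0+0+0+1+0+0+0 mod 2 = 0
  c[4] = d·G[:,4] = (11110101000)·(01000000000) mod 2 = 0+1+0+0+0+0+0+0+0+0+0 mod 2 = 1
  c[5] = d·G[:,5] = (11110101000)·(00100000000) mod 2 = 0+0+1+0+0+0+0+0+0+0+0 mod 2 = 1
  c[6] = d·G[:,6] = (11110101000)·(00010000000) mod 2 = 0+0+0+1+0+0+0+0+0+0+0 mod 2 = 1
  c[7] = d·G[:,7] = (11110101000)·(00001111111) mod 2 = 0+0+0+0+0+1+0+1+0+0+0 mod 2 = 0
  c[8] = d·G[:,8] = (11110101000)·(00001000000) mod 2 = 0+0+0+0+0+0+0+0+0+0+0 mod 2 = 0
  c[9] = d·G[:,9] = (11110101000)·(00000100000) mod 2 = 0+0+0+0+0+1+0+0+0+0+0 mod 2 = 1
  c[10] = d·G[:,10] = (11110101000)·(00000010000) mod 2 = 0+0+0+0+0+0+0+0+0+0+0 mod 2 = 0
  c[11] = d·G[:,11] = (11110101000)·(00000001000) mod 2 = 0+0+0+0+0+0+0+1+0+0+0 mod 2 = 1
  c[12] = d·G[:,12] = (11110101000)·(00000000100) mod 2 = 0+0+0+0+0+0+0+0+0+0+0 mod 2 = 0
  c[13] = d·G[:,13] = (11110101000)·(00000000010) mod 2 = 0+0+0+0+0+0+0+0+0+0+0 mod 2 = 0
  c[14] = d·G[:,14] = (11110101000)·(00000000001) mod 2 = 0+0+0+0+0+0+0+0+0+0+0 mod 2 = 0
Codeword = 101011100101000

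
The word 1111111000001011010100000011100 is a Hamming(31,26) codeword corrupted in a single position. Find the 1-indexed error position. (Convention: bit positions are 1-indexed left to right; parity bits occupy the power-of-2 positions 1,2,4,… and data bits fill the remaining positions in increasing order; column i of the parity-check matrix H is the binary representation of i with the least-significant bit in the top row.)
Syndrome s = H · r^T (mod 2), r = 1111111000001011010100000011100:
  s[0] = (1010101010101010101010101010101)·(1111111000001011010100000011100) mod 2 = 1+0+1+0+1+0+1+0+0+0+0+0+1+0+1+0+0+0+0+0+0+0+0+0+0+0+1+0+1+0+0 mod 2 = 0
  s[1] = (0110011001100110011001100110011)·(1111111000001011010100000011100) mod 2 = 0+1+1+0+0+1+1+0+0+0+0+0+0+0+1+0+0+1+0+0+0+0+0+0+0+0+1+0+0+0+0 mod 2 = 1
  s[2] = (0001111000011110000111100001111)·(1111111000001011010100000011100) mod 2 = 0+0+0+1+1+1+1+0+0+0+0+0+1+0+1+0+0+0+0+1+0+0+0+0+0+0+0+1+1+0+0 mod 2 = 1
  s[3] = (0000000111111110000000011111111)·(1111111000001011010100000011100) mod 2 = 0+0+0+0+0+0+0+0+0+0+0+0+1+0+1+0+0+0+0+0+0+0+0+0+0+0+1+1+1+0+0 mod 2 = 1
  s[4] = (0000000000000001111111111111111)·(1111111000001011010100000011100) mod 2 = 0+0+0+0+0+0+0+0+0+0+0+0+0+0+0+1+0+1+0+1+0+0+0+0+0+0+1+1+1+0+0 mod 2 = 0
Syndrome = 01110
Column i of H is the binary representation of i, so the syndrome is the binary index of the flipped bit.
Read s = 01110 with s[0] as LSB: 0·2^0 + 1·2^1 + 1·2^2 + 1·2^3 + 0·2^4 = 14.
Error is at bit position 14.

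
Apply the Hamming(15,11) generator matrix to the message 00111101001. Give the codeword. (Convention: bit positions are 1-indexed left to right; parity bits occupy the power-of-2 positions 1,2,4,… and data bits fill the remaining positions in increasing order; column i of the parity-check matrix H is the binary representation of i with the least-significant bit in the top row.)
Codeword c = d · G (mod 2), d = 00111101001:
  c[0] = d·G[:,0] = (00111101001)·(11011010101) mod 2 = 0+0+0+1+1+0+0+0+0+0+1 mod 2 = 1
  c[1] = d·G[:,1] = (00111101001)·(10110110011) mod 2 = 0+0+1+1+0+1+0+0+0+0+1 mod 2 = 0
  c[2] = d·G[:,2] = (00111101001)·(10000000000) mod 2 = 0+0+0+0+0+0+0+0+0+0+0 mod 2 = 0
  c[3] = d·G[:,3] = (00111101001)·(01110001111) mod 2 = 0+0+1+1+0+0+0+1+0+0+1 mod 2 = 0
  c[4] = d·G[:,4] = (00111101001)·(01000000000) mod 2 = 0+0+0+0+0+0+0+0+0+0+0 mod 2 = 0
  c[5] = d·G[:,5] = (00111101001)·(00100000000) mod 2 = 0+0+1+0+0+0+0+0+0+0+0 mod 2 = 1
  c[6] = d·G[:,6] = (00111101001)·(00010000000) mod 2 = 0+0+0+1+0+0+0+0+0+0+0 mod 2 = 1
  c[7] = d·G[:,7] = (00111101001)·(00001111111) mod 2 = 0+0+0+0+1+1+0+1+0+0+1 mod 2 = 0
  c[8] = d·G[:,8] = (00111101001)·(00001000000) mod 2 = 0+0+0+0+1+0+0+0+0+0+0 mod 2 = 1
  c[9] = d·G[:,9] = (00111101001)·(00000100000) mod 2 = 0+0+0+0+0+1+0+0+0+0+0 mod 2 = 1
  c[10] = d·G[:,10] = (00111101001)·(00000010000) mod 2 = 0+0+0+0+0+0+0+0+0+0+0 mod 2 = 0
  c[11] = d·G[:,11] = (00111101001)·(00000001000) mod 2 = 0+0+0+0+0+0+0+1+0+0+0 mod 2 = 1
  c[12] = d·G[:,12] = (00111101001)·(00000000100) mod 2 = 0+0+0+0+0+0+0+0+0+0+0 mod 2 = 0
  c[13] = d·G[:,13] = (00111101001)·(00000000010) mod 2 = 0+0+0+0+0+0+0+0+0+0+0 mod 2 = 0
  c[14] = d·G[:,14] = (00111101001)·(00000000001) mod 2 = 0+0+0+0+0+0+0+0+0+0+1 mod 2 = 1
Codeword = 100001101101001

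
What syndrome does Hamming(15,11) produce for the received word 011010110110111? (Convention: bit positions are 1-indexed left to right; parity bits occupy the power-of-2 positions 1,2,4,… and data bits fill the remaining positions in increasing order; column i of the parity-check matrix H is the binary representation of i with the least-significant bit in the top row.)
Syndrome s = H · r^T (mod 2), r = 011010110110111:
  s[0] = (101010101010101)·(011010110110111) mod 2 = 0+0+1+0+1+0+1+0+0+0+1+0+1+0+1 mod 2 = 0
  s[1] = (011001100110011)·(011010110110111) mod 2 = 0+1+1+0+0+0+1+0+0+1+1+0+0+1+1 mod 2 = 1
  s[2] = (000111100001111)·(011010110110111) mod 2 = 0+0+0+0+1+0+1+0+0+0+0+0+1+1+1 mod 2 = 1
  s[3] = (000000011111111)·(011010110110111) mod 2 = 0+0+0+0+0+0+0+1+0+1+1+0+1+1+1 mod 2 = 0
Syndrome = 0110
Non-zero syndrome: error at position 6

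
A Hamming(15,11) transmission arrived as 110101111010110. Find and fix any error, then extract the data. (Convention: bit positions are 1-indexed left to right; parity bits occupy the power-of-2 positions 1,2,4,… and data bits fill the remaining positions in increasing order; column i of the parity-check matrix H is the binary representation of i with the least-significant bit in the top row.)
Syndrome s = H · r^T (mod 2), r = 110101111010110:
  s[0] = (101010101010101)·(110101111010110) mod 2 = 1+0+0+0+0+0+1+0+1+0+1+0+1+0+0 mod 2 = 1
  s[1] = (011001100110011)·(110101111010110) mod 2 = 0+1+0+0+0+1+1+0+0+0+1+0+0+1+0 mod 2 = 1
  s[2] = (000111100001111)·(110101111010110) mod 2 = 0+0+0+1+0+1+1+0+0+0+0+0+1+1+0 mod 2 = 1
  s[3] = (000000011111111)·(110101111010110) mod 2 = 0+0+0+0+0+0+0+1+1+0+1+0+1+1+0 mod 2 = 1
Syndrome = 1111
Column 15 of H equals this syndrome → error at bit 15 (1-indexed).
Flip bit 15: 110101111010110 → 110101111010111
Extract data bits at positions {3,5,6,7,9,10,11,12,13,14,15}: 00111010111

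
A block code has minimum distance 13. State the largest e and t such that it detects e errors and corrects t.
(a) Detection requires d_min ≥ e+1, so e ≤ d_min − 1 = 12.
(b) Correction requires d_min ≥ 2t+1, so t ≤ ⌊(d_min − 1)/2⌋ = ⌊12/2⌋ = 6.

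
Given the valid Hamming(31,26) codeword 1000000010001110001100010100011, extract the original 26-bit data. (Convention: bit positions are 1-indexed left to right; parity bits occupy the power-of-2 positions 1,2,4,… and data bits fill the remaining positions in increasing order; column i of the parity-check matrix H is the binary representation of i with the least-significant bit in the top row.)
Parity bits occupy power-of-2 positions; data bits are at positions {3,5,6,7,9,10,11,12,13,14,15,17,18,19,20,21,22,23,24,25,26,27,28,29,30,31} (1-indexed).
Extract: c[3]=0 c[5]=0 c[6]=0 c[7]=0 c[9]=1 c[10]=0 c[11]=0 c[12]=0 c[13]=1 c[14]=1 c[15]=1 c[17]=0 c[18]=0 c[19]=1 c[20]=1 c[21]=0 c[22]=0 c[23]=0 c[24]=1 c[25]=0 c[26]=1 c[27]=0 c[28]=0 c[29]=0 c[30]=1 c[31]=1
Data = 00001000111001100010100011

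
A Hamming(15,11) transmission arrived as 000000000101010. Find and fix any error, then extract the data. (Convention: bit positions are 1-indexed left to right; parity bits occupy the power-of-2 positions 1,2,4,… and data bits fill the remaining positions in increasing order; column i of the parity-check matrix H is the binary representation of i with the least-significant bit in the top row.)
Syndrome s = H · r^T (mod 2), r = 000000000101010:
  s[0] = (101010101010101)·(000000000101010) mod 2 = 0+0+0+0+0+0+0+0+0+0+0+0+0+0+0 mod 2 = 0
  s[1] = (011001100110011)·(000000000101010) mod 2 = 0+0+0+0+0+0+0+0+0+1+0+0+0+1+0 mod 2 = 0
  s[2] = (000111100001111)·(000000000101010) mod 2 = 0+0+0+0+0+0+0+0+0+0+0+1+0+1+0 mod 2 = 0
  s[3] = (000000011111111)·(000000000101010) mod 2 = 0+0+0+0+0+0+0+0+0+1+0+1+0+1+0 mod 2 = 1
Syndrome = 0001
Column 8 of H equals this syndrome → error at bit 8 (1-indexed).
Flip bit 8: 000000000101010 → 000000010101010
Extract data bits at positions {3,5,6,7,9,10,11,12,13,14,15}: 00000101010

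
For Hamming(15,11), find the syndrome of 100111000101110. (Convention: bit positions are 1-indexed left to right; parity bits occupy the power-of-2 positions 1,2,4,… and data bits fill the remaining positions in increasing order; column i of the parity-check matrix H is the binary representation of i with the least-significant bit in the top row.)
Syndrome s = H · r^T (mod 2), r = 100111000101110:
  s[0] = (101010101010101)·(100111000101110) mod 2 = 1+0+0+0+1+0+0+0+0+0+0+0+1+0+0 mod 2 = 1
  s[1] = (011001100110011)·(100111000101110) mod 2 = 0+0+0+0+0+1+0+0+0+1+0+0+0+1+0 mod 2 = 1
  s[2] = (000111100001111)·(100111000101110) mod 2 = 0+0+0+1+1+1+0+0+0+0+0+1+1+1+0 mod 2 = 0
  s[3] = (000000011111111)·(100111000101110) mod 2 = 0+0+0+0+0+0+0+0+0+1+0+1+1+1+0 mod 2 = 0
Syndrome = 1100
Non-zero syndrome: error at position 3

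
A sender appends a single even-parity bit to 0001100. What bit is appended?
Sum of data bits: 0+0+0+1+1+0+0 = 2.
2 mod 2 = 0, so parity bit = 0.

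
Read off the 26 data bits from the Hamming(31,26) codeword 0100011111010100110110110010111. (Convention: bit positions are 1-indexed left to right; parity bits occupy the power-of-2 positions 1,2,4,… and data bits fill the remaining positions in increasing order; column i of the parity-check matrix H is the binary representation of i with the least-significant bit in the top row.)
Parity bits occupy power-of-2 positions; data bits are at positions {3,5,6,7,9,10,11,12,13,14,15,17,18,19,20,21,22,23,24,25,26,27,28,29,30,31} (1-indexed).
Extract: c[3]=0 c[5]=0 c[6]=1 c[7]=1 c[9]=1 c[10]=1 c[11]=0 c[12]=1 c[13]=0 c[14]=1 c[15]=0 c[17]=1 c[18]=1 c[19]=0 c[20]=1 c[21]=1 c[22]=0 c[23]=1 c[24]=1 c[25]=0 c[26]=0 c[27]=1 c[28]=0 c[29]=1 c[30]=1 c[31]=1
Data = 00111101010110110110010111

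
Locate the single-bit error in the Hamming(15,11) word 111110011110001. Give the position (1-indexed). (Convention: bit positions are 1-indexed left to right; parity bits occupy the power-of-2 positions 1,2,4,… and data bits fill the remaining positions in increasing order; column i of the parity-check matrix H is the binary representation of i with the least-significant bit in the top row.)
Syndrome s = H · r^T (mod 2), r = 111110011110001:
  s[0] = (101010101010101)·(111110011110001) mod 2 = 1+0+1+0+1+0+0+0+1+0+1+0+0+0+1 mod 2 = 0
  s[1] = (011001100110011)·(111110011110001) mod 2 = 0+1+1+0+0+0+0+0+0+1+1+0+0+0+1 mod 2 = 1
  s[2] = (000111100001111)·(111110011110001) mod 2 = 0+0+0+1+1+0+0+0+0+0+0+0+0+0+1 mod 2 = 1
  s[3] = (000000011111111)·(111110011110001) mod 2 = 0+0+0+0+0+0+0+1+1+1+1+0+0+0+1 mod 2 = 1
Syndrome = 0111
Column i of H is the binary representation of i, so the syndrome is the binary index of the flipped bit.
Read s = 0111 with s[0] as LSB: 0·2^0 + 1·2^1 + 1·2^2 + 1·2^3 = 14.
Error is at bit position 14.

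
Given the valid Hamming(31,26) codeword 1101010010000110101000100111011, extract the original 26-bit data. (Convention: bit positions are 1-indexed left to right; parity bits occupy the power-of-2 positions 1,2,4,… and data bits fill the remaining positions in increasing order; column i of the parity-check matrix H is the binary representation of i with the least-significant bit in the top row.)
Parity bits occupy power-of-2 positions; data bits are at positions {3,5,6,7,9,10,11,12,13,14,15,17,18,19,20,21,22,23,24,25,26,27,28,29,30,31} (1-indexed).
Extract: c[3]=0 c[5]=0 c[6]=1 c[7]=0 c[9]=1 c[10]=0 c[11]=0 c[12]=0 c[13]=0 c[14]=1 c[15]=1 c[17]=1 c[18]=0 c[19]=1 c[20]=0 c[21]=0 c[22]=0 c[23]=1 c[24]=0 c[25]=0 c[26]=1 c[27]=1 c[28]=1 c[29]=0 c[30]=1 c[31]=1
Data = 00101000011101000100111011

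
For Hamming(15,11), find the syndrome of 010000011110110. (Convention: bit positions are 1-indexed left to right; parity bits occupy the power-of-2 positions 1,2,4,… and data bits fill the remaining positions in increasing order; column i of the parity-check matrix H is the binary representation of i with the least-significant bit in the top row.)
Syndrome s = H · r^T (mod 2), r = 010000011110110:
  s[0] = (101010101010101)·(010000011110110) mod 2 = 0+0+0+0+0+0+0+0+1+0+1+0+1+0+0 mod 2 = 1
  s[1] = (011001100110011)·(010000011110110) mod 2 = 0+1+0+0+0+0+0+0+0+1+1+0+0+1+0 mod 2 = 0
  s[2] = (000111100001111)·(010000011110110) mod 2 = 0+0+0+0+0+0+0+0+0+0+0+0+1+1+0 mod 2 = 0
  s[3] = (000000011111111)·(010000011110110) mod 2 = 0+0+0+0+0+0+0+1+1+1+1+0+1+1+0 mod 2 = 0
Syndrome = 1000
Non-zero syndrome: error at position 1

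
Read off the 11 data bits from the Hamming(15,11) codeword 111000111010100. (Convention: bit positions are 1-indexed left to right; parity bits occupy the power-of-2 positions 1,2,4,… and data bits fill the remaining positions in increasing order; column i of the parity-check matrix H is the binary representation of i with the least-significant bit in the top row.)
Parity bits occupy power-of-2 positions; data bits are at positions {3,5,6,7,9,10,11,12,13,14,15} (1-indexed).
Extract: c[3]=1 c[5]=0 c[6]=0 c[7]=1 c[9]=1 c[10]=0 c[11]=1 c[12]=0 c[13]=1 c[14]=0 c[15]=0
Data = 10011010100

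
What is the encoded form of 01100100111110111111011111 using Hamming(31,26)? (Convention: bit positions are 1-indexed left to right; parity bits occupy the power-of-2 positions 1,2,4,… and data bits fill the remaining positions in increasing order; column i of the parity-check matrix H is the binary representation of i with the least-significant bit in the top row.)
Codeword c = d · G (mod 2), d = 01100100111110111111011111:
  c[0] = d·G[:,0] = (01100100111110111111011111)·(11011010101101010101010101) mod 2 = 0+1+0+0+0+0+0+0+1+0+1+1+0+0+0+1+0+1+0+1+0+1+0+1+0+1 mod 2 = 0
  c[1] = d·G[:,1] = (01100100111110111111011111)·(10110110011011001100110011) mod 2 = 0+0+1+0+0+1+0+0+0+1+1+0+1+0+0+0+1+1+0+0+0+1+0+0+1+1 mod 2 = 0
  c[2] = d·G[:,2] = (01100100111110111111011111)·(10000000000000000000000000) mod 2 = 0+0+0+0+0+0+0+0+0+0+0+0+0+0+0+0+0+0+0+0+0+0+0+0+0+0 mod 2 = 0
  c[3] = d·G[:,3] = (01100100111110111111011111)·(01110001111000111100001111) mod 2 = 0+1+1+0+0+0+0+0+1+1+1+0+0+0+1+1+1+1+0+0+0+0+1+1+1+1 mod 2 = 1
  c[4] = d·G[:,4] = (01100100111110111111011111)·(01000000000000000000000000) mod 2 = 0+1+0+0+0+0+0+0+0+0+0+0+0+0+0+0+0+0+0+0+0+0+0+0+0+0 mod 2 = 1
  c[5] = d·G[:,5] = (01100100111110111111011111)·(00100000000000000000000000) mod 2 = 0+0+1+0+0+0+0+0+0+0+0+0+0+0+0+0+0+0+0+0+0+0+0+0+0+0 mod 2 = 1
  c[6] = d·G[:,6] = (01100100111110111111011111)·(00010000000000000000000000) mod 2 = 0+0+0+0+0+0+0+0+0+0+0+0+0+0+0+0+0+0+0+0+0+0+0+0+0+0 mod 2 = 0
  c[7] = d·G[:,7] = (01100100111110111111011111)·(00001111111000000011111111) mod 2 = 0+0+0+0+0+1+0+0+1+1+1+0+0+0+0+0+0+0+1+1+0+1+1+1+1+1 mod 2 = 1
  c[8] = d·G[:,8] = (01100100111110111111011111)·(00001000000000000000000000) mod 2 = 0+0+0+0+0+0+0+0+0+0+0+0+0+0+0+0+0+0+0+0+0+0+0+0+0+0 mod 2 = 0
  c[9] = d·G[:,9] = (01100100111110111111011111)·(00000100000000000000000000) mod 2 = 0+0+0+0+0+1+0+0+0+0+0+0+0+0+0+0+0+0+0+0+0+0+0+0+0+0 mod 2 = 1
  c[10] = d·G[:,10] = (01100100111110111111011111)·(00000010000000000000000000) mod 2 = 0+0+0+0+0+0+0+0+0+0+0+0+0+0+0+0+0+0+0+0+0+0+0+0+0+0 mod 2 = 0
  c[11] = d·G[:,11] = (01100100111110111111011111)·(00000001000000000000000000) mod 2 = 0+0+0+0+0+0+0+0+0+0+0+0+0+0+0+0+0+0+0+0+0+0+0+0+0+0 mod 2 = 0
  c[12] = d·G[:,12] = (01100100111110111111011111)·(00000000100000000000000000) mod 2 = 0+0+0+0+0+0+0+0+1+0+0+0+0+0+0+0+0+0+0+0+0+0+0+0+0+0 mod 2 = 1
  c[13] = d·G[:,13] = (01100100111110111111011111)·(00000000010000000000000000) mod 2 = 0+0+0+0+0+0+0+0+0+1+0+0+0+0+0+0+0+0+0+0+0+0+0+0+0+0 mod 2 = 1
  c[14] = d·G[:,14] = (01100100111110111111011111)·(00000000001000000000000000) mod 2 = 0+0+0+0+0+0+0+0+0+0+1+0+0+0+0+0+0+0+0+0+0+0+0+0+0+0 mod 2 = 1
  c[15] = d·G[:,15] = (01100100111110111111011111)·(00000000000111111111111111) mod 2 = 0+0+0+0+0+0+0+0+0+0+0+1+1+0+1+1+1+1+1+1+0+1+1+1+1+1 mod 2 = 1
  c[16] = d·G[:,16] = (01100100111110111111011111)·(00000000000100000000000000) mod 2 = 0+0+0+0+0+0+0+0+0+0+0+1+0+0+0+0+0+0+0+0+0+0+0+0+0+0 mod 2 = 1
  c[17] = d·G[:,17] = (01100100111110111111011111)·(00000000000010000000000000) mod 2 = 0+0+0+0+0+0+0+0+0+0+0+0+1+0+0+0+0+0+0+0+0+0+0+0+0+0 mod 2 = 1
  c[18] = d·G[:,18] = (01100100111110111111011111)·(00000000000001000000000000) mod 2 = 0+0+0+0+0+0+0+0+0+0+0+0+0+0+0+0+0+0+0+0+0+0+0+0+0+0 mod 2 = 0
  c[19] = d·G[:,19] = (01100100111110111111011111)·(00000000000000100000000000) mod 2 = 0+0+0+0+0+0+0+0+0+0+0+0+0+0+1+0+0+0+0+0+0+0+0+0+0+0 mod 2 = 1
  c[20] = d·G[:,20] = (01100100111110111111011111)·(00000000000000010000000000) mod 2 = 0+0+0+0+0+0+0+0+0+0+0+0+0+0+0+1+0+0+0+0+0+0+0+0+0+0 mod 2 = 1
  c[21] = d·G[:,21] = (01100100111110111111011111)·(00000000000000001000000000) mod 2 = 0+0+0+0+0+0+0+0+0+0+0+0+0+0+0+0+1+0+0+0+0+0+0+0+0+0 mod 2 = 1
  c[22] = d·G[:,22] = (01100100111110111111011111)·(00000000000000000100000000) mod 2 = 0+0+0+0+0+0+0+0+0+0+0+0+0+0+0+0+0+1+0+0+0+0+0+0+0+0 mod 2 = 1
  c[23] = d·G[:,23] = (01100100111110111111011111)·(00000000000000000010000000) mod 2 = 0+0+0+0+0+0+0+0+0+0+0+0+0+0+0+0+0+0+1+0+0+0+0+0+0+0 mod 2 = 1
  c[24] = d·G[:,24] = (01100100111110111111011111)·(00000000000000000001000000) mod 2 = 0+0+0+0+0+0+0+0+0+0+0+0+0+0+0+0+0+0+0+1+0+0+0+0+0+0 mod 2 = 1
  c[25] = d·G[:,25] = (01100100111110111111011111)·(00000000000000000000100000) mod 2 = 0+0+0+0+0+0+0+0+0+0+0+0+0+0+0+0+0+0+0+0+0+0+0+0+0+0 mod 2 = 0
  c[26] = d·G[:,26] = (01100100111110111111011111)·(00000000000000000000010000) mod 2 = 0+0+0+0+0+0+0+0+0+0+0+0+0+0+0+0+0+0+0+0+0+1+0+0+0+0 mod 2 = 1
  c[27] = d·G[:,27] = (01100100111110111111011111)·(00000000000000000000001000) mod 2 = 0+0+0+0+0+0+0+0+0+0+0+0+0+0+0+0+0+0+0+0+0+0+1+0+0+0 mod 2 = 1
  c[28] = d·G[:,28] = (01100100111110111111011111)·(00000000000000000000000100) mod 2 = 0+0+0+0+0+0+0+0+0+0+0+0+0+0+0+0+0+0+0+0+0+0+0+1+0+0 mod 2 = 1
  c[29] = d·G[:,29] = (01100100111110111111011111)·(00000000000000000000000010) mod 2 = 0+0+0+0+0+0+0+0+0+0+0+0+0+0+0+0+0+0+0+0+0+0+0+0+1+0 mod 2 = 1
  c[30] = d·G[:,30] = (01100100111110111111011111)·(00000000000000000000000001) mod 2 = 0+0+0+0+0+0+0+0+0+0+0+0+0+0+0+0+0+0+0+0+0+0+0+0+0+1 mod 2 = 1
Codeword = 0001110101001111110111111011111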